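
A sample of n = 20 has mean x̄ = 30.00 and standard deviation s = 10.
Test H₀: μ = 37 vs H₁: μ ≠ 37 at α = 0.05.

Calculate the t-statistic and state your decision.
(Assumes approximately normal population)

df = n - 1 = 19
SE = s/√n = 10/√20 = 2.2361
t = (x̄ - μ₀)/SE = (30.00 - 37)/2.2361 = -3.1305
Critical value: t_{0.025,19} = ±2.093
p-value ≈ 0.0055
Decision: reject H₀

Answer: t = -3.1305, reject H₀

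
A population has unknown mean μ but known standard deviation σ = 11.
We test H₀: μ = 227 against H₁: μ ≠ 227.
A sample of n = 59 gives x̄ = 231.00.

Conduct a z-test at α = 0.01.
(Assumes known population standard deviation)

Standard error: SE = σ/√n = 11/√59 = 1.4321
z-statistic: z = (x̄ - μ₀)/SE = (231.00 - 227)/1.4321 = 2.7931
Critical value: ±2.576
p-value = 0.0052
Decision: reject H₀

Answer: z = 2.7931, reject H₀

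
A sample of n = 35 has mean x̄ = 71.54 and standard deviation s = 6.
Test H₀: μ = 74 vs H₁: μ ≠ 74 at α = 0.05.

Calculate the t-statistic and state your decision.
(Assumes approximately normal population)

df = n - 1 = 34
SE = s/√n = 6/√35 = 1.0142
t = (x̄ - μ₀)/SE = (71.54 - 74)/1.0142 = -2.4256
Critical value: t_{0.025,34} = ±2.032
p-value ≈ 0.0207
Decision: reject H₀

Answer: t = -2.4256, reject H₀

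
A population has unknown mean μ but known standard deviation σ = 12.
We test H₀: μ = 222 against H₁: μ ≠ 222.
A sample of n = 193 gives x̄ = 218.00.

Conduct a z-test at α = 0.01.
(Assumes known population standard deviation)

Standard error: SE = σ/√n = 12/√193 = 0.8638
z-statistic: z = (x̄ - μ₀)/SE = (218.00 - 222)/0.8638 = -4.6307
Critical value: ±2.576
p-value < 0.0001
Decision: reject H₀

Answer: z = -4.6307, reject H₀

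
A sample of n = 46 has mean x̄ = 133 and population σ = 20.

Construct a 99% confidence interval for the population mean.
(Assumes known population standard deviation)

Answer: (125.4039, 140.5961)

Derivation:
Confidence level: 99%, α = 0.01
z_0.005 = 2.576
SE = σ/√n = 20/√46 = 2.9488
Margin of error = 2.576 × 2.9488 = 7.5961
CI: x̄ ± margin = 133 ± 7.5961
CI: (125.4039, 140.5961)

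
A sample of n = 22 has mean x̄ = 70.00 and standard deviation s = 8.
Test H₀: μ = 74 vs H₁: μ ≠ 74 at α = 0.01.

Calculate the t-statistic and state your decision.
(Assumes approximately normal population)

Answer: t = -2.3452, fail to reject H₀

Derivation:
df = n - 1 = 21
SE = s/√n = 8/√22 = 1.7056
t = (x̄ - μ₀)/SE = (70.00 - 74)/1.7056 = -2.3452
Critical value: t_{0.005,21} = ±2.831
p-value ≈ 0.0289
Decision: fail to reject H₀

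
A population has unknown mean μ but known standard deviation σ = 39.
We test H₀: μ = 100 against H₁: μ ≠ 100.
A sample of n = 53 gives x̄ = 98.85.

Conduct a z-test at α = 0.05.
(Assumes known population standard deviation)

Standard error: SE = σ/√n = 39/√53 = 5.3571
z-statistic: z = (x̄ - μ₀)/SE = (98.85 - 100)/5.3571 = -0.2147
Critical value: ±1.960
p-value = 0.8300
Decision: fail to reject H₀

Answer: z = -0.2147, fail to reject H₀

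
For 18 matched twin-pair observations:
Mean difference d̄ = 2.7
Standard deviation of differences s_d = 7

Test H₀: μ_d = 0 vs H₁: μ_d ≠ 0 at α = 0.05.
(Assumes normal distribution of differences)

df = n - 1 = 17
SE = s_d/√n = 7/√18 = 1.6499
t = d̄/SE = 2.7/1.6499 = 1.6365
Critical value: t_{0.025,17} = ±2.110
p-value ≈ 0.1201
Decision: fail to reject H₀

Answer: t = 1.6365, fail to reject H₀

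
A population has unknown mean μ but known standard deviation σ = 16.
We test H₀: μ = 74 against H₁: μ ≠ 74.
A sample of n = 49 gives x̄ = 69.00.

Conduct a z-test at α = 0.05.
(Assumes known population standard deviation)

Answer: z = -2.1875, reject H₀

Derivation:
Standard error: SE = σ/√n = 16/√49 = 2.2857
z-statistic: z = (x̄ - μ₀)/SE = (69.00 - 74)/2.2857 = -2.1875
Critical value: ±1.960
p-value = 0.0287
Decision: reject H₀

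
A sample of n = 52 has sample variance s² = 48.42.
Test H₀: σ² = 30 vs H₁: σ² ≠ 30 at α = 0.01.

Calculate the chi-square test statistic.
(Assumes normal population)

df = n - 1 = 51
χ² = (n-1)s²/σ₀² = 51×48.42/30 = 82.3140
Critical values: χ²_{0.995,51} = 28.735, χ²_{0.005,51} = 80.747
Rejection region: χ² < 28.735 or χ² > 80.747
Decision: reject H₀

Answer: χ² = 82.3140, reject H₀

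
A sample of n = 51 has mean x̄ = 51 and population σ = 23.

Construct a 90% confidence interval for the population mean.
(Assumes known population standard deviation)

Confidence level: 90%, α = 0.1
z_0.05 = 1.645
SE = σ/√n = 23/√51 = 3.2206
Margin of error = 1.645 × 3.2206 = 5.2979
CI: x̄ ± margin = 51 ± 5.2979
CI: (45.7021, 56.2979)

Answer: (45.7021, 56.2979)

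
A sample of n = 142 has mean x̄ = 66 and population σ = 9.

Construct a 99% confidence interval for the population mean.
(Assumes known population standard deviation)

Confidence level: 99%, α = 0.01
z_0.005 = 2.576
SE = σ/√n = 9/√142 = 0.7553
Margin of error = 2.576 × 0.7553 = 1.9457
CI: x̄ ± margin = 66 ± 1.9457
CI: (64.0543, 67.9457)

Answer: (64.0543, 67.9457)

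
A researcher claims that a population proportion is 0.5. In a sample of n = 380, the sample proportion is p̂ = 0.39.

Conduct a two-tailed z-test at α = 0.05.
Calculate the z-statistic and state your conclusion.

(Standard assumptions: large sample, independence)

H₀: p = 0.5, H₁: p ≠ 0.5
Standard error: SE = √(p₀(1-p₀)/n) = √(0.5×0.5/380) = 0.025649
z-statistic: z = (p̂ - p₀)/SE = (0.39 - 0.5)/0.025649 = -4.2887
Critical value: z_0.025 = ±1.960
p-value < 0.0001
Decision: reject H₀ at α = 0.05

Answer: z = -4.2887, reject H₀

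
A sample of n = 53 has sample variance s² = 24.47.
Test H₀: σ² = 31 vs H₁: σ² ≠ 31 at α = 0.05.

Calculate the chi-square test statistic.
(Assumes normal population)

df = n - 1 = 52
χ² = (n-1)s²/σ₀² = 52×24.47/31 = 41.0465
Critical values: χ²_{0.975,52} = 33.968, χ²_{0.025,52} = 73.810
Rejection region: χ² < 33.968 or χ² > 73.810
Decision: fail to reject H₀

Answer: χ² = 41.0465, fail to reject H₀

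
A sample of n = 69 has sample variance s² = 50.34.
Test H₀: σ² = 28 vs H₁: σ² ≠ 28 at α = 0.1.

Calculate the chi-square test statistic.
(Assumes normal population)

df = n - 1 = 68
χ² = (n-1)s²/σ₀² = 68×50.34/28 = 122.2543
Critical values: χ²_{0.95,68} = 50.020, χ²_{0.05,68} = 88.250
Rejection region: χ² < 50.020 or χ² > 88.250
Decision: reject H₀

Answer: χ² = 122.2543, reject H₀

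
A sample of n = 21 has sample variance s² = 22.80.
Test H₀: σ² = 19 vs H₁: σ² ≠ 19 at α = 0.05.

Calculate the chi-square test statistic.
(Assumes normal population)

Answer: χ² = 24.0000, fail to reject H₀

Derivation:
df = n - 1 = 20
χ² = (n-1)s²/σ₀² = 20×22.80/19 = 24.0000
Critical values: χ²_{0.975,20} = 9.591, χ²_{0.025,20} = 34.170
Rejection region: χ² < 9.591 or χ² > 34.170
Decision: fail to reject H₀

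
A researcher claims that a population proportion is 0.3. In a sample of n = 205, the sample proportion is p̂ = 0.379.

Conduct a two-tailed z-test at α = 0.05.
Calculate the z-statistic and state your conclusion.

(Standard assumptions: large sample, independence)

H₀: p = 0.3, H₁: p ≠ 0.3
Standard error: SE = √(p₀(1-p₀)/n) = √(0.3×0.7/205) = 0.032006
z-statistic: z = (p̂ - p₀)/SE = (0.379 - 0.3)/0.032006 = 2.4683
Critical value: z_0.025 = ±1.960
p-value = 0.0136
Decision: reject H₀ at α = 0.05

Answer: z = 2.4683, reject H₀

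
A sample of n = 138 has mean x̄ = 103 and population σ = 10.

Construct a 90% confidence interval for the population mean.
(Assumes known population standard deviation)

Answer: (101.5996, 104.4004)

Derivation:
Confidence level: 90%, α = 0.1
z_0.05 = 1.645
SE = σ/√n = 10/√138 = 0.8513
Margin of error = 1.645 × 0.8513 = 1.4004
CI: x̄ ± margin = 103 ± 1.4004
CI: (101.5996, 104.4004)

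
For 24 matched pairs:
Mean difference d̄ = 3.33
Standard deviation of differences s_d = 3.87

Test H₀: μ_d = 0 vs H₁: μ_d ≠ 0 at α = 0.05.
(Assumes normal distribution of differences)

Answer: t = 4.2152, reject H₀

Derivation:
df = n - 1 = 23
SE = s_d/√n = 3.87/√24 = 0.7900
t = d̄/SE = 3.33/0.7900 = 4.2152
Critical value: t_{0.025,23} = ±2.069
p-value ≈ 0.0003
Decision: reject H₀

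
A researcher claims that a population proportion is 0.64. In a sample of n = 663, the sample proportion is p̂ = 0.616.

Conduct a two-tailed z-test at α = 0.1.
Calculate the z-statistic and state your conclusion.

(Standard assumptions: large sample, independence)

H₀: p = 0.64, H₁: p ≠ 0.64
Standard error: SE = √(p₀(1-p₀)/n) = √(0.64×0.36/663) = 0.018642
z-statistic: z = (p̂ - p₀)/SE = (0.616 - 0.64)/0.018642 = -1.2874
Critical value: z_0.05 = ±1.645
p-value = 0.1980
Decision: fail to reject H₀ at α = 0.1

Answer: z = -1.2874, fail to reject H₀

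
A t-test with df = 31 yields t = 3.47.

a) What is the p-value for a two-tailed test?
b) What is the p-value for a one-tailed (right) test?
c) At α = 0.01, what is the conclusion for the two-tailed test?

Answer: a) 0.0016, b) 0.0008, c) reject H₀

Derivation:
Using t-distribution with df = 31:
a) Two-tailed: p = 2×P(T > 3.47) = 0.0016
b) One-tailed: p = P(T > 3.47) = 0.0008
c) 0.0016 < 0.01, reject H₀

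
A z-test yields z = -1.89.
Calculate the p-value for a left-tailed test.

For z = -1.89:
p = P(Z < -1.89) = Φ(-1.89) = 0.0294

Answer: p-value ≈ 0.0294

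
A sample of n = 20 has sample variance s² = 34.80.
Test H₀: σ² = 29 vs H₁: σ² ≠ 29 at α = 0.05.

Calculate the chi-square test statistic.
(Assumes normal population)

Answer: χ² = 22.8000, fail to reject H₀

Derivation:
df = n - 1 = 19
χ² = (n-1)s²/σ₀² = 19×34.80/29 = 22.8000
Critical values: χ²_{0.975,19} = 8.907, χ²_{0.025,19} = 32.852
Rejection region: χ² < 8.907 or χ² > 32.852
Decision: fail to reject H₀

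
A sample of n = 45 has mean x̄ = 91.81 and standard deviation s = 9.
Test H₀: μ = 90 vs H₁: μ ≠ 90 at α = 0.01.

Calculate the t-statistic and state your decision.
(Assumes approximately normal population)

Answer: t = 1.3491, fail to reject H₀

Derivation:
df = n - 1 = 44
SE = s/√n = 9/√45 = 1.3416
t = (x̄ - μ₀)/SE = (91.81 - 90)/1.3416 = 1.3491
Critical value: t_{0.005,44} = ±2.692
p-value ≈ 0.1842
Decision: fail to reject H₀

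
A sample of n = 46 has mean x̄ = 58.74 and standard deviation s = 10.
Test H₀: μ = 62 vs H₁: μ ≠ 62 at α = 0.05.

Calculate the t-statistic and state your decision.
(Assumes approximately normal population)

Answer: t = -2.2111, reject H₀

Derivation:
df = n - 1 = 45
SE = s/√n = 10/√46 = 1.4744
t = (x̄ - μ₀)/SE = (58.74 - 62)/1.4744 = -2.2111
Critical value: t_{0.025,45} = ±2.014
p-value ≈ 0.0322
Decision: reject H₀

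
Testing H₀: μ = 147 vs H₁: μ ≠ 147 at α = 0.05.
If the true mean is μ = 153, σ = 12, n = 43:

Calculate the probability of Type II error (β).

Answer: β ≈ 0.0936

Derivation:
SE = σ/√n = 12/√43 = 1.8300
Critical values: μ₀ ± z_0.025×SE = 147 ± 1.960×1.8300
Acceptance region: (143.4132, 150.5868)
Under H₁ (μ = 153): z_high = (150.5868 - 153)/1.8300 = -1.3187, z_low = (143.4132 - 153)/1.8300 = -5.2387
β = P(not reject | H₁) = Φ(-1.3187) - Φ(-5.2387) ≈ 0.0936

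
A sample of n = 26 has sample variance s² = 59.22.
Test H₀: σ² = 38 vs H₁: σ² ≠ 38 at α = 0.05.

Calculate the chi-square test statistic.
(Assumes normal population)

Answer: χ² = 38.9605, fail to reject H₀

Derivation:
df = n - 1 = 25
χ² = (n-1)s²/σ₀² = 25×59.22/38 = 38.9605
Critical values: χ²_{0.975,25} = 13.120, χ²_{0.025,25} = 40.646
Rejection region: χ² < 13.120 or χ² > 40.646
Decision: fail to reject H₀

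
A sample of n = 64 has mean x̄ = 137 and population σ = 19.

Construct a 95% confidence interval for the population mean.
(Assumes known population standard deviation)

Confidence level: 95%, α = 0.05
z_0.025 = 1.960
SE = σ/√n = 19/√64 = 2.3750
Margin of error = 1.960 × 2.3750 = 4.6550
CI: x̄ ± margin = 137 ± 4.6550
CI: (132.3450, 141.6550)

Answer: (132.3450, 141.6550)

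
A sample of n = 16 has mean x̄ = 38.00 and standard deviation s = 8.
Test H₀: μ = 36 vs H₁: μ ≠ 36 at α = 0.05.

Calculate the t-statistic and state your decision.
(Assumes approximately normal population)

Answer: t = 1.0000, fail to reject H₀

Derivation:
df = n - 1 = 15
SE = s/√n = 8/√16 = 2.0000
t = (x̄ - μ₀)/SE = (38.00 - 36)/2.0000 = 1.0000
Critical value: t_{0.025,15} = ±2.131
p-value ≈ 0.3332
Decision: fail to reject H₀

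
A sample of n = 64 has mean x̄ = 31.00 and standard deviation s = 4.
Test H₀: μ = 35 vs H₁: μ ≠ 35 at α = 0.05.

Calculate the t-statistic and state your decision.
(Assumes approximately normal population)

df = n - 1 = 63
SE = s/√n = 4/√64 = 0.5000
t = (x̄ - μ₀)/SE = (31.00 - 35)/0.5000 = -8.0000
Critical value: t_{0.025,63} = ±1.998
p-value < 0.0001
Decision: reject H₀

Answer: t = -8.0000, reject H₀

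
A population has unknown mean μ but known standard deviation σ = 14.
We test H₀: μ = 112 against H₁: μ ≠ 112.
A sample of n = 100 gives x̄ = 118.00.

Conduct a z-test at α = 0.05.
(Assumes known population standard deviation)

Answer: z = 4.2857, reject H₀

Derivation:
Standard error: SE = σ/√n = 14/√100 = 1.4000
z-statistic: z = (x̄ - μ₀)/SE = (118.00 - 112)/1.4000 = 4.2857
Critical value: ±1.960
p-value < 0.0001
Decision: reject H₀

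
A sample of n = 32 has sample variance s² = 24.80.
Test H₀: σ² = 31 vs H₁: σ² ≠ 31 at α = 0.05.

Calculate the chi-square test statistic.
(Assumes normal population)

Answer: χ² = 24.8000, fail to reject H₀

Derivation:
df = n - 1 = 31
χ² = (n-1)s²/σ₀² = 31×24.80/31 = 24.8000
Critical values: χ²_{0.975,31} = 17.539, χ²_{0.025,31} = 48.232
Rejection region: χ² < 17.539 or χ² > 48.232
Decision: fail to reject H₀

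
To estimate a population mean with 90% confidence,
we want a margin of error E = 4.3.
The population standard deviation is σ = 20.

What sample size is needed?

Answer: n = 59

Derivation:
z_0.05 = 1.645
n = (z×σ/E)² = (1.645×20/4.3)²
n = 58.5403
Round up: n = 59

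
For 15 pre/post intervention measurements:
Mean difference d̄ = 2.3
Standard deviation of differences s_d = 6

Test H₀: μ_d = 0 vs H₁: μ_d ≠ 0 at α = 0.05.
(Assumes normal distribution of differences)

df = n - 1 = 14
SE = s_d/√n = 6/√15 = 1.5492
t = d̄/SE = 2.3/1.5492 = 1.4846
Critical value: t_{0.025,14} = ±2.145
p-value ≈ 0.1598
Decision: fail to reject H₀

Answer: t = 1.4846, fail to reject H₀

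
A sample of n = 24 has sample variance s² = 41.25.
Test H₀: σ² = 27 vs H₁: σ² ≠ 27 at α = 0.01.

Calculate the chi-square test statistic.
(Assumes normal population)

df = n - 1 = 23
χ² = (n-1)s²/σ₀² = 23×41.25/27 = 35.1389
Critical values: χ²_{0.995,23} = 9.260, χ²_{0.005,23} = 44.181
Rejection region: χ² < 9.260 or χ² > 44.181
Decision: fail to reject H₀

Answer: χ² = 35.1389, fail to reject H₀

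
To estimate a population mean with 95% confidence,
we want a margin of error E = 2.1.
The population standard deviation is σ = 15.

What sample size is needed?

Answer: n = 196

Derivation:
z_0.025 = 1.960
n = (z×σ/E)² = (1.960×15/2.1)²
n = 196.0000
Already a whole number: n = 196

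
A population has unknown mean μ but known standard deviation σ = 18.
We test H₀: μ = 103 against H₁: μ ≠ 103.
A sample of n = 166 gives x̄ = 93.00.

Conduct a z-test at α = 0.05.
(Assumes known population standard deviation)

Answer: z = -7.1577, reject H₀

Derivation:
Standard error: SE = σ/√n = 18/√166 = 1.3971
z-statistic: z = (x̄ - μ₀)/SE = (93.00 - 103)/1.3971 = -7.1577
Critical value: ±1.960
p-value < 0.0001
Decision: reject H₀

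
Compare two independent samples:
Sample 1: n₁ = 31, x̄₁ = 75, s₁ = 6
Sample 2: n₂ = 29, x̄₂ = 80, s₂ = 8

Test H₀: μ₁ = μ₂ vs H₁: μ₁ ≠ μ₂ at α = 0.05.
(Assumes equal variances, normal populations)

Pooled variance: s²_p = [30×6² + 28×8²]/(58) = 49.5172
s_p = 7.0368
SE = s_p×√(1/n₁ + 1/n₂) = 7.0368×√(1/31 + 1/29) = 1.8179
t = (x̄₁ - x̄₂)/SE = (75 - 80)/1.8179 = -2.7504
df = 58, t-critical = ±2.002
Decision: reject H₀

Answer: t = -2.7504, reject H₀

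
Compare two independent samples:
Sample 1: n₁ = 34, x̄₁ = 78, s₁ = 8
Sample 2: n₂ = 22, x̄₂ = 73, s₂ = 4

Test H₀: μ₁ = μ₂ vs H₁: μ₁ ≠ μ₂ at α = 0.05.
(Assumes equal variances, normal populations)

Pooled variance: s²_p = [33×8² + 21×4²]/(54) = 45.3333
s_p = 6.7330
SE = s_p×√(1/n₁ + 1/n₂) = 6.7330×√(1/34 + 1/22) = 1.8423
t = (x̄₁ - x̄₂)/SE = (78 - 73)/1.8423 = 2.7140
df = 54, t-critical = ±2.005
Decision: reject H₀

Answer: t = 2.7140, reject H₀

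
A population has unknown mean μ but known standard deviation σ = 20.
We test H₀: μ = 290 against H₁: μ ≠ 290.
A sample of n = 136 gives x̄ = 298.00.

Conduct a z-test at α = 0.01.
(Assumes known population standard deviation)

Standard error: SE = σ/√n = 20/√136 = 1.7150
z-statistic: z = (x̄ - μ₀)/SE = (298.00 - 290)/1.7150 = 4.6647
Critical value: ±2.576
p-value < 0.0001
Decision: reject H₀

Answer: z = 4.6647, reject H₀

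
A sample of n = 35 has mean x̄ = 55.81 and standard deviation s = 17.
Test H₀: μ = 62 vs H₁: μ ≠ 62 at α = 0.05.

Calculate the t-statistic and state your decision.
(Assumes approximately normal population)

Answer: t = -2.1542, reject H₀

Derivation:
df = n - 1 = 34
SE = s/√n = 17/√35 = 2.8735
t = (x̄ - μ₀)/SE = (55.81 - 62)/2.8735 = -2.1542
Critical value: t_{0.025,34} = ±2.032
p-value ≈ 0.0384
Decision: reject H₀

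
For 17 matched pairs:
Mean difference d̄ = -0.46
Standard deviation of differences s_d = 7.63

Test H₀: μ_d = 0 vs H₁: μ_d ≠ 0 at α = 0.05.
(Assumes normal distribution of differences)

Answer: t = -0.2486, fail to reject H₀

Derivation:
df = n - 1 = 16
SE = s_d/√n = 7.63/√17 = 1.8505
t = d̄/SE = -0.46/1.8505 = -0.2486
Critical value: t_{0.025,16} = ±2.120
p-value ≈ 0.8068
Decision: fail to reject H₀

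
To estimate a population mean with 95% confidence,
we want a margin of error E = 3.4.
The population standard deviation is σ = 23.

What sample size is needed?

z_0.025 = 1.960
n = (z×σ/E)² = (1.960×23/3.4)²
n = 175.7964
Round up: n = 176

Answer: n = 176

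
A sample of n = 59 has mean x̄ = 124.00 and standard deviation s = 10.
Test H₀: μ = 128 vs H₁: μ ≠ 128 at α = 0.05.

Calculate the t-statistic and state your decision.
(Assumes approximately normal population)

df = n - 1 = 58
SE = s/√n = 10/√59 = 1.3019
t = (x̄ - μ₀)/SE = (124.00 - 128)/1.3019 = -3.0724
Critical value: t_{0.025,58} = ±2.002
p-value ≈ 0.0032
Decision: reject H₀

Answer: t = -3.0724, reject H₀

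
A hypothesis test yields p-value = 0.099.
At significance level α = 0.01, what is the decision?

Answer: fail to reject H₀

Derivation:
Compare p-value to α:
0.099 ≥ 0.01
Decision: fail to reject H₀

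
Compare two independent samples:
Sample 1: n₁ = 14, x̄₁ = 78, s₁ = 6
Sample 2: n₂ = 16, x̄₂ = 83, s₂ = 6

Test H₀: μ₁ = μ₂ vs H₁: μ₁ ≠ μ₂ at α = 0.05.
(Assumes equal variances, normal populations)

Answer: t = -2.2771, reject H₀

Derivation:
Pooled variance: s²_p = [13×6² + 15×6²]/(28) = 36.0000
s_p = 6.0000
SE = s_p×√(1/n₁ + 1/n₂) = 6.0000×√(1/14 + 1/16) = 2.1958
t = (x̄₁ - x̄₂)/SE = (78 - 83)/2.1958 = -2.2771
df = 28, t-critical = ±2.048
Decision: reject H₀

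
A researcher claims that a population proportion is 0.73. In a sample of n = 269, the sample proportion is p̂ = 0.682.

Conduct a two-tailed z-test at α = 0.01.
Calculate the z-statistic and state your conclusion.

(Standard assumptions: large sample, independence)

Answer: z = -1.7732, fail to reject H₀

Derivation:
H₀: p = 0.73, H₁: p ≠ 0.73
Standard error: SE = √(p₀(1-p₀)/n) = √(0.73×0.27/269) = 0.027069
z-statistic: z = (p̂ - p₀)/SE = (0.682 - 0.73)/0.027069 = -1.7732
Critical value: z_0.005 = ±2.576
p-value = 0.0762
Decision: fail to reject H₀ at α = 0.01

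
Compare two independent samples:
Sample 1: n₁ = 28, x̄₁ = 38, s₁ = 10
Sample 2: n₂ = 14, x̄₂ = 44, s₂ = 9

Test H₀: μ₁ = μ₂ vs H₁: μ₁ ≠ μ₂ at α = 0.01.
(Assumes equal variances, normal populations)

Pooled variance: s²_p = [27×10² + 13×9²]/(40) = 93.8250
s_p = 9.6863
SE = s_p×√(1/n₁ + 1/n₂) = 9.6863×√(1/28 + 1/14) = 3.1706
t = (x̄₁ - x̄₂)/SE = (38 - 44)/3.1706 = -1.8924
df = 40, t-critical = ±2.704
Decision: fail to reject H₀

Answer: t = -1.8924, fail to reject H₀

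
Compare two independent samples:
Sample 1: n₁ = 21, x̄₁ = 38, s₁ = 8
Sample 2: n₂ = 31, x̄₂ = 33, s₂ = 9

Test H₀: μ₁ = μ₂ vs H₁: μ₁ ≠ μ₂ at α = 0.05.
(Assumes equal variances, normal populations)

Pooled variance: s²_p = [20×8² + 30×9²]/(50) = 74.2000
s_p = 8.6139
SE = s_p×√(1/n₁ + 1/n₂) = 8.6139×√(1/21 + 1/31) = 2.4345
t = (x̄₁ - x̄₂)/SE = (38 - 33)/2.4345 = 2.0538
df = 50, t-critical = ±2.009
Decision: reject H₀

Answer: t = 2.0538, reject H₀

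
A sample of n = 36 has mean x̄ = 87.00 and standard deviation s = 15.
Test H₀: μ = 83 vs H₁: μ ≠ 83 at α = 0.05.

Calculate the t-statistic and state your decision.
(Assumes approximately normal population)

Answer: t = 1.6000, fail to reject H₀

Derivation:
df = n - 1 = 35
SE = s/√n = 15/√36 = 2.5000
t = (x̄ - μ₀)/SE = (87.00 - 83)/2.5000 = 1.6000
Critical value: t_{0.025,35} = ±2.030
p-value ≈ 0.1186
Decision: fail to reject H₀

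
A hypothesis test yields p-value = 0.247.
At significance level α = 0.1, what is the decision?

Compare p-value to α:
0.247 ≥ 0.1
Decision: fail to reject H₀

Answer: fail to reject H₀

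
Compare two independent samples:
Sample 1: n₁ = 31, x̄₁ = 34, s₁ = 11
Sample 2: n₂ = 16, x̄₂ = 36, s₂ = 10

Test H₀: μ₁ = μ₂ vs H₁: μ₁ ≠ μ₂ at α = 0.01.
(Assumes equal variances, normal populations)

Pooled variance: s²_p = [30×11² + 15×10²]/(45) = 114.0000
s_p = 10.6771
SE = s_p×√(1/n₁ + 1/n₂) = 10.6771×√(1/31 + 1/16) = 3.2867
t = (x̄₁ - x̄₂)/SE = (34 - 36)/3.2867 = -0.6085
df = 45, t-critical = ±2.690
Decision: fail to reject H₀

Answer: t = -0.6085, fail to reject H₀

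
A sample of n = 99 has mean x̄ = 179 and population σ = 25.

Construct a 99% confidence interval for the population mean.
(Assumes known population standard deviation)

Confidence level: 99%, α = 0.01
z_0.005 = 2.576
SE = σ/√n = 25/√99 = 2.5126
Margin of error = 2.576 × 2.5126 = 6.4725
CI: x̄ ± margin = 179 ± 6.4725
CI: (172.5275, 185.4725)

Answer: (172.5275, 185.4725)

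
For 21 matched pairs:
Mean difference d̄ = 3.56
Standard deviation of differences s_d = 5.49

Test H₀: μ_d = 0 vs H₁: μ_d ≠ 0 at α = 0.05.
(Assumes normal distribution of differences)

Answer: t = 2.9716, reject H₀

Derivation:
df = n - 1 = 20
SE = s_d/√n = 5.49/√21 = 1.1980
t = d̄/SE = 3.56/1.1980 = 2.9716
Critical value: t_{0.025,20} = ±2.086
p-value ≈ 0.0075
Decision: reject H₀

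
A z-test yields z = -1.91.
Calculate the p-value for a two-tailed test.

Answer: p-value ≈ 0.0561

Derivation:
For z = -1.91:
p = 2×P(Z > |-1.91|) = 2×(1 - Φ(1.91)) = 0.0561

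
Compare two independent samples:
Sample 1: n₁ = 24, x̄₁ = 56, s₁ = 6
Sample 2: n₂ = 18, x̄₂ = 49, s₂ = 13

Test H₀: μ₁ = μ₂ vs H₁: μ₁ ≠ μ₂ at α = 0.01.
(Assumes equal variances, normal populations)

Pooled variance: s²_p = [23×6² + 17×13²]/(40) = 92.5250
s_p = 9.6190
SE = s_p×√(1/n₁ + 1/n₂) = 9.6190×√(1/24 + 1/18) = 2.9993
t = (x̄₁ - x̄₂)/SE = (56 - 49)/2.9993 = 2.3339
df = 40, t-critical = ±2.704
Decision: fail to reject H₀

Answer: t = 2.3339, fail to reject H₀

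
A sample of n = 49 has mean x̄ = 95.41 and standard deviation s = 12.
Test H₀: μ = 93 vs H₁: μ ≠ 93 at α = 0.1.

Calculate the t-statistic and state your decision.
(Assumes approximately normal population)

Answer: t = 1.4058, fail to reject H₀

Derivation:
df = n - 1 = 48
SE = s/√n = 12/√49 = 1.7143
t = (x̄ - μ₀)/SE = (95.41 - 93)/1.7143 = 1.4058
Critical value: t_{0.05,48} = ±1.677
p-value ≈ 0.1662
Decision: fail to reject H₀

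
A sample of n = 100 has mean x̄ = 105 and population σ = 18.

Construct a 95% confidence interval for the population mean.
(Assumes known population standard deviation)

Answer: (101.4720, 108.5280)

Derivation:
Confidence level: 95%, α = 0.05
z_0.025 = 1.960
SE = σ/√n = 18/√100 = 1.8000
Margin of error = 1.960 × 1.8000 = 3.5280
CI: x̄ ± margin = 105 ± 3.5280
CI: (101.4720, 108.5280)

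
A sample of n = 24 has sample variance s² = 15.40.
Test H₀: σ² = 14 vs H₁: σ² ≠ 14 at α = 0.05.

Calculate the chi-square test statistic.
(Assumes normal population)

Answer: χ² = 25.3000, fail to reject H₀

Derivation:
df = n - 1 = 23
χ² = (n-1)s²/σ₀² = 23×15.40/14 = 25.3000
Critical values: χ²_{0.975,23} = 11.689, χ²_{0.025,23} = 38.076
Rejection region: χ² < 11.689 or χ² > 38.076
Decision: fail to reject H₀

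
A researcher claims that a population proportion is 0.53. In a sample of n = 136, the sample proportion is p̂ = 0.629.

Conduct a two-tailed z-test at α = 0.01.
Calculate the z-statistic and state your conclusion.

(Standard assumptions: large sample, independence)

H₀: p = 0.53, H₁: p ≠ 0.53
Standard error: SE = √(p₀(1-p₀)/n) = √(0.53×0.47/136) = 0.042797
z-statistic: z = (p̂ - p₀)/SE = (0.629 - 0.53)/0.042797 = 2.3132
Critical value: z_0.005 = ±2.576
p-value = 0.0207
Decision: fail to reject H₀ at α = 0.01

Answer: z = 2.3132, fail to reject H₀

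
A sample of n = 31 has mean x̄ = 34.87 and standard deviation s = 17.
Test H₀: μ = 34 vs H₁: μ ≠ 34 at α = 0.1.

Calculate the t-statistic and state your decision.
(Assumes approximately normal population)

df = n - 1 = 30
SE = s/√n = 17/√31 = 3.0533
t = (x̄ - μ₀)/SE = (34.87 - 34)/3.0533 = 0.2849
Critical value: t_{0.05,30} = ±1.697
p-value ≈ 0.7777
Decision: fail to reject H₀

Answer: t = 0.2849, fail to reject H₀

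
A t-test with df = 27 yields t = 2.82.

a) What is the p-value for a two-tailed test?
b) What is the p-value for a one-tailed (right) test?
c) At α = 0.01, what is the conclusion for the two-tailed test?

Answer: a) 0.0089, b) 0.0044, c) reject H₀

Derivation:
Using t-distribution with df = 27:
a) Two-tailed: p = 2×P(T > 2.82) = 0.0089
b) One-tailed: p = P(T > 2.82) = 0.0044
c) 0.0089 < 0.01, reject H₀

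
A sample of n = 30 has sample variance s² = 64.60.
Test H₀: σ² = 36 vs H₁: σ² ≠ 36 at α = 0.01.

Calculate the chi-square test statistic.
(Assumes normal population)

df = n - 1 = 29
χ² = (n-1)s²/σ₀² = 29×64.60/36 = 52.0389
Critical values: χ²_{0.995,29} = 13.121, χ²_{0.005,29} = 52.336
Rejection region: χ² < 13.121 or χ² > 52.336
Decision: fail to reject H₀

Answer: χ² = 52.0389, fail to reject H₀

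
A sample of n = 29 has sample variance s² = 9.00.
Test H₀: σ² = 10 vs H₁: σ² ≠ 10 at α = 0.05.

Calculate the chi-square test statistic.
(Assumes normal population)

df = n - 1 = 28
χ² = (n-1)s²/σ₀² = 28×9.00/10 = 25.2000
Critical values: χ²_{0.975,28} = 15.308, χ²_{0.025,28} = 44.461
Rejection region: χ² < 15.308 or χ² > 44.461
Decision: fail to reject H₀

Answer: χ² = 25.2000, fail to reject H₀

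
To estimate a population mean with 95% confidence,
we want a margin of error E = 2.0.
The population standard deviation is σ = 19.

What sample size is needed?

Answer: n = 347

Derivation:
z_0.025 = 1.960
n = (z×σ/E)² = (1.960×19/2.0)²
n = 346.7044
Round up: n = 347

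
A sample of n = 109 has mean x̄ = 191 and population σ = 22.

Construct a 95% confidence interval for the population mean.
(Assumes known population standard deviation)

Answer: (186.8699, 195.1301)

Derivation:
Confidence level: 95%, α = 0.05
z_0.025 = 1.960
SE = σ/√n = 22/√109 = 2.1072
Margin of error = 1.960 × 2.1072 = 4.1301
CI: x̄ ± margin = 191 ± 4.1301
CI: (186.8699, 195.1301)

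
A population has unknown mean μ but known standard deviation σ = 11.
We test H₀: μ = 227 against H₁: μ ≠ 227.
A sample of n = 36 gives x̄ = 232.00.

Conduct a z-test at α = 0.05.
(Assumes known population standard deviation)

Standard error: SE = σ/√n = 11/√36 = 1.8333
z-statistic: z = (x̄ - μ₀)/SE = (232.00 - 227)/1.8333 = 2.7273
Critical value: ±1.960
p-value = 0.0064
Decision: reject H₀

Answer: z = 2.7273, reject H₀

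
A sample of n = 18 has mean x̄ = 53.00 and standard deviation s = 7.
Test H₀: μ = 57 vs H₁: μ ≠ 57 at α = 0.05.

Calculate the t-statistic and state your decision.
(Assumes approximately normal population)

df = n - 1 = 17
SE = s/√n = 7/√18 = 1.6499
t = (x̄ - μ₀)/SE = (53.00 - 57)/1.6499 = -2.4244
Critical value: t_{0.025,17} = ±2.110
p-value ≈ 0.0268
Decision: reject H₀

Answer: t = -2.4244, reject H₀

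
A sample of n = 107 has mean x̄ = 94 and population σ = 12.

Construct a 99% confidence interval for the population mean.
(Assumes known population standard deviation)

Confidence level: 99%, α = 0.01
z_0.005 = 2.576
SE = σ/√n = 12/√107 = 1.1601
Margin of error = 2.576 × 1.1601 = 2.9884
CI: x̄ ± margin = 94 ± 2.9884
CI: (91.0116, 96.9884)

Answer: (91.0116, 96.9884)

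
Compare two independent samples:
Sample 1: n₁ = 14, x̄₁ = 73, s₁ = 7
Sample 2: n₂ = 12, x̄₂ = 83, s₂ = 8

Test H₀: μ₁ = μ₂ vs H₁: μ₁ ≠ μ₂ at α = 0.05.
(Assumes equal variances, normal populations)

Answer: t = -3.4007, reject H₀

Derivation:
Pooled variance: s²_p = [13×7² + 11×8²]/(24) = 55.8750
s_p = 7.4750
SE = s_p×√(1/n₁ + 1/n₂) = 7.4750×√(1/14 + 1/12) = 2.9406
t = (x̄₁ - x̄₂)/SE = (73 - 83)/2.9406 = -3.4007
df = 24, t-critical = ±2.064
Decision: reject H₀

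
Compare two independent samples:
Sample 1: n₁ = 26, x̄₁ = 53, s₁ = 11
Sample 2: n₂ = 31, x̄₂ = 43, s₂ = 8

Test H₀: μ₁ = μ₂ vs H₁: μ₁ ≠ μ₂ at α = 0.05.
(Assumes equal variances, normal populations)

Pooled variance: s²_p = [25×11² + 30×8²]/(55) = 89.9091
s_p = 9.4820
SE = s_p×√(1/n₁ + 1/n₂) = 9.4820×√(1/26 + 1/31) = 2.5216
t = (x̄₁ - x̄₂)/SE = (53 - 43)/2.5216 = 3.9657
df = 55, t-critical = ±2.004
Decision: reject H₀

Answer: t = 3.9657, reject H₀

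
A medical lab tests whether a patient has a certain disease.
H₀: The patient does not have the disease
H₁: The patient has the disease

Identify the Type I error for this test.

Type I error (α): Rejecting H₀ when H₀ is true
Type II error (β): Failing to reject H₀ when H₁ is true

Answer: Diagnosing a healthy patient as having the disease (false positive)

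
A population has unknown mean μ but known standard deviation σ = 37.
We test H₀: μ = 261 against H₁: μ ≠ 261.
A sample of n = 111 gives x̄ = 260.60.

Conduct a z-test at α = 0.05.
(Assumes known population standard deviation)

Answer: z = -0.1139, fail to reject H₀

Derivation:
Standard error: SE = σ/√n = 37/√111 = 3.5119
z-statistic: z = (x̄ - μ₀)/SE = (260.60 - 261)/3.5119 = -0.1139
Critical value: ±1.960
p-value = 0.9093
Decision: fail to reject H₀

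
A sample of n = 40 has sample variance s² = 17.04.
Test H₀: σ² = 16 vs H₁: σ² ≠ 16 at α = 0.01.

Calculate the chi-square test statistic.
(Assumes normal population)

Answer: χ² = 41.5350, fail to reject H₀

Derivation:
df = n - 1 = 39
χ² = (n-1)s²/σ₀² = 39×17.04/16 = 41.5350
Critical values: χ²_{0.995,39} = 19.996, χ²_{0.005,39} = 65.476
Rejection region: χ² < 19.996 or χ² > 65.476
Decision: fail to reject H₀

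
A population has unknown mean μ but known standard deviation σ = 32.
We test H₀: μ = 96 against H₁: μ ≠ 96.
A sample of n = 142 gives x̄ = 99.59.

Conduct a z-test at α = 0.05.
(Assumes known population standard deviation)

Standard error: SE = σ/√n = 32/√142 = 2.6854
z-statistic: z = (x̄ - μ₀)/SE = (99.59 - 96)/2.6854 = 1.3369
Critical value: ±1.960
p-value = 0.1813
Decision: fail to reject H₀

Answer: z = 1.3369, fail to reject H₀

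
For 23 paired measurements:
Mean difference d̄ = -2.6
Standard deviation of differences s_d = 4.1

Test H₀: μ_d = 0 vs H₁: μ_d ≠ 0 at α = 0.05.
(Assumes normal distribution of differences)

df = n - 1 = 22
SE = s_d/√n = 4.1/√23 = 0.8549
t = d̄/SE = -2.6/0.8549 = -3.0413
Critical value: t_{0.025,22} = ±2.074
p-value ≈ 0.0060
Decision: reject H₀

Answer: t = -3.0413, reject H₀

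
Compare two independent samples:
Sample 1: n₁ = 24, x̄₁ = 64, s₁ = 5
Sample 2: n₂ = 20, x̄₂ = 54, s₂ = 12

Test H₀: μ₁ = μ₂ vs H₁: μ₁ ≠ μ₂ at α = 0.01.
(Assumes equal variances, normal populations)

Answer: t = 3.7200, reject H₀

Derivation:
Pooled variance: s²_p = [23×5² + 19×12²]/(42) = 78.8333
s_p = 8.8788
SE = s_p×√(1/n₁ + 1/n₂) = 8.8788×√(1/24 + 1/20) = 2.6882
t = (x̄₁ - x̄₂)/SE = (64 - 54)/2.6882 = 3.7200
df = 42, t-critical = ±2.698
Decision: reject H₀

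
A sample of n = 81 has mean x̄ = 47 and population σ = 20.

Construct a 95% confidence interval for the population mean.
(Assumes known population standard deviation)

Answer: (42.6445, 51.3555)

Derivation:
Confidence level: 95%, α = 0.05
z_0.025 = 1.960
SE = σ/√n = 20/√81 = 2.2222
Margin of error = 1.960 × 2.2222 = 4.3555
CI: x̄ ± margin = 47 ± 4.3555
CI: (42.6445, 51.3555)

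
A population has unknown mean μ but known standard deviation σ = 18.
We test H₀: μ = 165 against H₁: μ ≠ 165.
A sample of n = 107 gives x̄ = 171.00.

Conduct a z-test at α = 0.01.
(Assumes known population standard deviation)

Standard error: SE = σ/√n = 18/√107 = 1.7401
z-statistic: z = (x̄ - μ₀)/SE = (171.00 - 165)/1.7401 = 3.4481
Critical value: ±2.576
p-value = 0.0006
Decision: reject H₀

Answer: z = 3.4481, reject H₀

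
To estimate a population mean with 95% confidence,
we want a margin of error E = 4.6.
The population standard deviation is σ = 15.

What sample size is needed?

z_0.025 = 1.960
n = (z×σ/E)² = (1.960×15/4.6)²
n = 40.8488
Round up: n = 41

Answer: n = 41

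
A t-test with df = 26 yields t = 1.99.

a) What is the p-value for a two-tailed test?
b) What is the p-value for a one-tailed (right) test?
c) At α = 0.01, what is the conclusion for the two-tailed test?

Using t-distribution with df = 26:
a) Two-tailed: p = 2×P(T > 1.99) = 0.0572
b) One-tailed: p = P(T > 1.99) = 0.0286
c) 0.0572 ≥ 0.01, fail to reject H₀

Answer: a) 0.0572, b) 0.0286, c) fail to reject H₀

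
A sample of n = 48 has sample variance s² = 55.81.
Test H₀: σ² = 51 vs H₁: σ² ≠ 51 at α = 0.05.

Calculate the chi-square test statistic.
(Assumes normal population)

Answer: χ² = 51.4327, fail to reject H₀

Derivation:
df = n - 1 = 47
χ² = (n-1)s²/σ₀² = 47×55.81/51 = 51.4327
Critical values: χ²_{0.975,47} = 29.956, χ²_{0.025,47} = 67.821
Rejection region: χ² < 29.956 or χ² > 67.821
Decision: fail to reject H₀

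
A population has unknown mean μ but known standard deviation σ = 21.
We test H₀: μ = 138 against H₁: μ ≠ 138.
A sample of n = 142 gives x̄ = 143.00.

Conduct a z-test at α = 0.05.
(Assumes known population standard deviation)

Standard error: SE = σ/√n = 21/√142 = 1.7623
z-statistic: z = (x̄ - μ₀)/SE = (143.00 - 138)/1.7623 = 2.8372
Critical value: ±1.960
p-value = 0.0046
Decision: reject H₀

Answer: z = 2.8372, reject H₀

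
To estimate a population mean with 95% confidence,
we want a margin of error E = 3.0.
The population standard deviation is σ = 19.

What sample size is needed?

Answer: n = 155

Derivation:
z_0.025 = 1.960
n = (z×σ/E)² = (1.960×19/3.0)²
n = 154.0908
Round up: n = 155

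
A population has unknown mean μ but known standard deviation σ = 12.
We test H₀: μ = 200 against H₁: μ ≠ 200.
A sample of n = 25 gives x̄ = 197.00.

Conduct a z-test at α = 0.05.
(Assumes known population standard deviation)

Standard error: SE = σ/√n = 12/√25 = 2.4000
z-statistic: z = (x̄ - μ₀)/SE = (197.00 - 200)/2.4000 = -1.2500
Critical value: ±1.960
p-value = 0.2113
Decision: fail to reject H₀

Answer: z = -1.2500, fail to reject H₀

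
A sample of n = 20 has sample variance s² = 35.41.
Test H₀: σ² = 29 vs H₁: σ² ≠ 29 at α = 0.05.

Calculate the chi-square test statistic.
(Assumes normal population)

df = n - 1 = 19
χ² = (n-1)s²/σ₀² = 19×35.41/29 = 23.1997
Critical values: χ²_{0.975,19} = 8.907, χ²_{0.025,19} = 32.852
Rejection region: χ² < 8.907 or χ² > 32.852
Decision: fail to reject H₀

Answer: χ² = 23.1997, fail to reject H₀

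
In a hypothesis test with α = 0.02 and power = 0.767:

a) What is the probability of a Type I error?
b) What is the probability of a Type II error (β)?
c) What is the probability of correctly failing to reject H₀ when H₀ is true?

a) Type I error probability = α = 0.02
b) Power = P(reject H₀ | H₁ true) = 1 - β = 0.767, so Type II error probability = β = 1 - Power = 0.233
c) P(fail to reject H₀ | H₀ true) = 1 - α = 0.98

Answer: a) 0.02, b) 0.233, c) 0.98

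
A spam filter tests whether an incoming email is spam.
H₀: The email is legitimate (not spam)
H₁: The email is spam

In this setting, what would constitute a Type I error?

Answer: Marking a legitimate email as spam

Derivation:
Type I error (α): Rejecting H₀ when H₀ is true
Type II error (β): Failing to reject H₀ when H₁ is true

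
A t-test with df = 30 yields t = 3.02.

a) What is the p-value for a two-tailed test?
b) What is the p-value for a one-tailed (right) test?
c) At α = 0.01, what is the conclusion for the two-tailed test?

Answer: a) 0.0051, b) 0.0026, c) reject H₀

Derivation:
Using t-distribution with df = 30:
a) Two-tailed: p = 2×P(T > 3.02) = 0.0051
b) One-tailed: p = P(T > 3.02) = 0.0026
c) 0.0051 < 0.01, reject H₀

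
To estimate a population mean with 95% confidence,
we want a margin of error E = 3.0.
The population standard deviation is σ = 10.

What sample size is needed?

z_0.025 = 1.960
n = (z×σ/E)² = (1.960×10/3.0)²
n = 42.6844
Round up: n = 43

Answer: n = 43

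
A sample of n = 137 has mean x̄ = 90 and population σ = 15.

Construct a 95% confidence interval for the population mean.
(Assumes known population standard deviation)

Answer: (87.4883, 92.5117)

Derivation:
Confidence level: 95%, α = 0.05
z_0.025 = 1.960
SE = σ/√n = 15/√137 = 1.2815
Margin of error = 1.960 × 1.2815 = 2.5117
CI: x̄ ± margin = 90 ± 2.5117
CI: (87.4883, 92.5117)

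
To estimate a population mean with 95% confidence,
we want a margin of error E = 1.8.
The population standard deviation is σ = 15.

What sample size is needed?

z_0.025 = 1.960
n = (z×σ/E)² = (1.960×15/1.8)²
n = 266.7778
Round up: n = 267

Answer: n = 267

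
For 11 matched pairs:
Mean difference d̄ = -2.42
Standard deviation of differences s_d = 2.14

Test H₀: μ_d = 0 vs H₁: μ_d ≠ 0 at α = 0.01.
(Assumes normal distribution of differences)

Answer: t = -3.7508, reject H₀

Derivation:
df = n - 1 = 10
SE = s_d/√n = 2.14/√11 = 0.6452
t = d̄/SE = -2.42/0.6452 = -3.7508
Critical value: t_{0.005,10} = ±3.169
p-value ≈ 0.0038
Decision: reject H₀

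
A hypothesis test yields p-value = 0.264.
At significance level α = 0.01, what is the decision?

Compare p-value to α:
0.264 ≥ 0.01
Decision: fail to reject H₀

Answer: fail to reject H₀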